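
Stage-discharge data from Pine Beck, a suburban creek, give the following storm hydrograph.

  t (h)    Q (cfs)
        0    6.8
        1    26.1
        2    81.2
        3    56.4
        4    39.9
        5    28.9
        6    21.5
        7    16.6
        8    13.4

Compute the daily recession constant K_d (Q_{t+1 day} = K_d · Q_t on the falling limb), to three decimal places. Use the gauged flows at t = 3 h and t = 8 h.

Between t = 3 h and t = 8 h the flow falls from 56.4 to 13.4 cfs over 5×1 h = 5 h.
Per-interval ratio K = (13.4/56.4)^(1/5) = 0.7502; K_d = K^(24/1) = 0.001.

K_d ≈ 0.001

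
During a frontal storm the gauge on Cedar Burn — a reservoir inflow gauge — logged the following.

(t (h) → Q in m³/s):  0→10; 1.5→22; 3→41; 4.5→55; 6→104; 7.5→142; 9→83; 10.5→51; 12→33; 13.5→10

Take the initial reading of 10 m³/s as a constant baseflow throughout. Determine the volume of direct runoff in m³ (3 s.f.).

V ≈ 2.44 × 10^6 m³

Direct-runoff ordinates (Q − Q_b): 0.0, 12.0, 31.0, 45.0, 94.0, 132.0, 73.0, 41.0, 23.0, 0.0 m³/s.
ΣQ_DR = 451.0 m³/s.
With Δt = 1.5 h = 5400 s, V = ΣQ_DR · Δt = 451.0 × 5400 = 2.44 × 10^6 m³.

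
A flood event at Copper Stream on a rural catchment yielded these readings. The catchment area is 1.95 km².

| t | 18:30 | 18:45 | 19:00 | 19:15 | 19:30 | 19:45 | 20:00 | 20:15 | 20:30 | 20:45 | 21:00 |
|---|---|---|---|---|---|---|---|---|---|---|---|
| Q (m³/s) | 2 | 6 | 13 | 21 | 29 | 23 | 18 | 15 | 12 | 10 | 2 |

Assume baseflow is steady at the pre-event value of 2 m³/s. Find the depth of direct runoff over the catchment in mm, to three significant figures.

Direct runoff: 0.0, 4.0, 11.0, 19.0, 27.0, 21.0, 16.0, 13.0, 10.0, 8.0, 0.0 m³/s; ΣQ_DR = 129.0 m³/s.
V = ΣQ_DR · Δt = 129.0 × 900 s = 1.161 × 10^5 m³.
Over A = 1.95 km², depth = V / A = 59.5 mm.

d ≈ 59.5 mm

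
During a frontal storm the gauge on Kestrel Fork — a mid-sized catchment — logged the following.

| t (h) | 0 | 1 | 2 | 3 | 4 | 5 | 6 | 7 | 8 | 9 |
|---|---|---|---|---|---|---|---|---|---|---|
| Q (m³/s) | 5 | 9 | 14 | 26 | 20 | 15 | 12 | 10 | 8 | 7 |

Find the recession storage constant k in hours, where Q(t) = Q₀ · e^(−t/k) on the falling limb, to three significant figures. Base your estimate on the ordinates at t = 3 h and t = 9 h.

k ≈ 4.57 h

On the falling limb, Q drops from 26 to 7 m³/s between t = 3 h and t = 9 h (Δt = 6 h).
k = −Δt / ln(Q₂/Q₁) = −6 / ln(7/26) = 4.57 h.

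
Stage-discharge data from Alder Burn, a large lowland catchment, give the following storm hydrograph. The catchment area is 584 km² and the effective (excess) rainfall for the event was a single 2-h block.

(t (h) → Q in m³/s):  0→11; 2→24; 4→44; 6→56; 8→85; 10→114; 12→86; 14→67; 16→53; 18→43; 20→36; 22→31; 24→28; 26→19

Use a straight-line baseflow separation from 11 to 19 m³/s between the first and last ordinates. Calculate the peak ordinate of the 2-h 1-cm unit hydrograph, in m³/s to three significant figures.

Direct runoff: 0.00, 12.38, 31.77, 43.15, 71.54, 99.92, 71.31, 51.69, 37.08, 26.46, 18.85, 13.23, 9.62, 0.00 m³/s; ΣQ_DR = 487.0 m³/s, peak = 99.92 m³/s.
Runoff depth d = ΣQ_DR·Δt / A = 487.0 × 7200 / (584 km²) = 6.004 mm.
The 1-cm UH is the DRH scaled by (10 mm)/d, so U_p = 99.92 × 10/6.004 = 166 m³/s.

U_p ≈ 166 m³/s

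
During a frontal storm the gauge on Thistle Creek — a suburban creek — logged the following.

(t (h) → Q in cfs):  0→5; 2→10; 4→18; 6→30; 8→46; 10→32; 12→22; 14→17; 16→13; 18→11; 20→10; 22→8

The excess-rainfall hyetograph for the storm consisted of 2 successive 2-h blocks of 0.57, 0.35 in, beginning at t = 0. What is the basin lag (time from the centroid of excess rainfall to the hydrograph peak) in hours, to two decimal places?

t_L ≈ 6.24 h

Centroid of excess rainfall: t_c = Σ P_i·t̄_i / ΣP_i = 1.7609 h (block centres at 1, 3 h).
Hydrograph peak occurs at t = 8 h, so basin lag t_L = 8 − 1.7609 = 6.24 h.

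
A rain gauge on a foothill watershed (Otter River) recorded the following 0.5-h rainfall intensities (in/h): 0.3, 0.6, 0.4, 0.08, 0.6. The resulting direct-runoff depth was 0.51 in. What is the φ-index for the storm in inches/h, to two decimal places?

φ ≈ 0.22 in/h

Only the 4 blocks with intensity above φ contribute runoff: 0.3, 0.6, 0.4, 0.6 in/h.
Σ(I−φ)·Δt = d  ⇒  (0.3+0.6+0.4+0.6 − 4φ)·0.5 = 0.51
φ = (1.900 − 0.51/0.5) / 4 = 0.22 in/h.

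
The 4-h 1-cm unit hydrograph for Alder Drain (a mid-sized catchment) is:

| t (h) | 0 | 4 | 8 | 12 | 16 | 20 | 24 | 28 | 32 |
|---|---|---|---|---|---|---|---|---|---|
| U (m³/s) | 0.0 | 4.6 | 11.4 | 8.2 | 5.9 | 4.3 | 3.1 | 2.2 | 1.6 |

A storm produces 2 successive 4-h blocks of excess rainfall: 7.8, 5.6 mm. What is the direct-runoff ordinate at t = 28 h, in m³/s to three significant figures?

Q ≈ 3.45 m³/s

By discrete convolution, Q_j = Σ (P_i / 10 mm) · U_{j−i}.
At t = 28 h (j=7): Q = (7.8/10)·2.2 + (5.6/10)·3.1 = 3.45 m³/s.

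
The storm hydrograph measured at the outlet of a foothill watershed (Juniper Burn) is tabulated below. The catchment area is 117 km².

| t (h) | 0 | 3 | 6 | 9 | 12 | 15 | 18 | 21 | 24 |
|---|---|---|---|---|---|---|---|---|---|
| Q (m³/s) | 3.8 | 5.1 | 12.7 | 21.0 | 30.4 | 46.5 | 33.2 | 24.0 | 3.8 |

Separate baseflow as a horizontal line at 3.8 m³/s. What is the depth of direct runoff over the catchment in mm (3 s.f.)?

d ≈ 13.5 mm

Direct runoff: 0.0, 1.3, 8.9, 17.2, 26.6, 42.7, 29.4, 20.2, 0.0 m³/s; ΣQ_DR = 146.3 m³/s.
V = ΣQ_DR · Δt = 146.3 × 10800 s = 1.580 × 10^6 m³.
Over A = 117 km², depth = V / A = 13.5 mm.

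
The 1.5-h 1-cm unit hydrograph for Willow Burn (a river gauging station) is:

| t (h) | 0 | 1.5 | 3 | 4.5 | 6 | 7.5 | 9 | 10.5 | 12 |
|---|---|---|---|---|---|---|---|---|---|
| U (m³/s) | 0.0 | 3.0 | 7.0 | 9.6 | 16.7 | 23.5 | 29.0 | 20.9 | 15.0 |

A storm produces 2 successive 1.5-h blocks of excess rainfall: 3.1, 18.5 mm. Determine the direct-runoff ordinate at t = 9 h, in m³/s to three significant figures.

Q ≈ 52.5 m³/s

By discrete convolution, Q_j = Σ (P_i / 10 mm) · U_{j−i}.
At t = 9 h (j=6): Q = (3.1/10)·29.0 + (18.5/10)·23.5 = 52.5 m³/s.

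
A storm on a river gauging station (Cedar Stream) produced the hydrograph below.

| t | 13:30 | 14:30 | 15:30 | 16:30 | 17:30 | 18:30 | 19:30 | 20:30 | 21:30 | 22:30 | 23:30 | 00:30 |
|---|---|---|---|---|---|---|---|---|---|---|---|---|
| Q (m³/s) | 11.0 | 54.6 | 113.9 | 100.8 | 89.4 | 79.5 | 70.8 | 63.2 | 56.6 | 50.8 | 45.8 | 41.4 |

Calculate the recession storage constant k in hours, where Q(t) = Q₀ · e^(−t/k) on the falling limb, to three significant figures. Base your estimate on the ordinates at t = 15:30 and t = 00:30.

k ≈ 8.89 h

On the falling limb, Q drops from 113.9 to 41.4 m³/s between t = 15:30 and t = 00:30 (Δt = 9 h).
k = −Δt / ln(Q₂/Q₁) = −9 / ln(41.4/113.9) = 8.89 h.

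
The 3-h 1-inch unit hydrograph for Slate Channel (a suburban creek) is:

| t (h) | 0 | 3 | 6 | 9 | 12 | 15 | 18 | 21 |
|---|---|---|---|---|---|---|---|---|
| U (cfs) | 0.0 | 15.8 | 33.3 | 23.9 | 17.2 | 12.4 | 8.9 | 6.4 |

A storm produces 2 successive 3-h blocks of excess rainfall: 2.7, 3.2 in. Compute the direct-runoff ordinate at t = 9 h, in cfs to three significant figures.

By discrete convolution, Q_j = Σ (P_i / 1 in) · U_{j−i}.
At t = 9 h (j=3): Q = (2.7/1)·23.9 + (3.2/1)·33.3 = 171 cfs.

Q ≈ 171 cfs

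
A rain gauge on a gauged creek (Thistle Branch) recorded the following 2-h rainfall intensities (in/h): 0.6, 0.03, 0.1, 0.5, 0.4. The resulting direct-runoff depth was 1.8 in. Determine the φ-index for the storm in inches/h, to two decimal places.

φ ≈ 0.20 in/h

Only the 3 blocks with intensity above φ contribute runoff: 0.6, 0.5, 0.4 in/h.
Σ(I−φ)·Δt = d  ⇒  (0.6+0.5+0.4 − 3φ)·2 = 1.8
φ = (1.500 − 1.8/2) / 3 = 0.20 in/h.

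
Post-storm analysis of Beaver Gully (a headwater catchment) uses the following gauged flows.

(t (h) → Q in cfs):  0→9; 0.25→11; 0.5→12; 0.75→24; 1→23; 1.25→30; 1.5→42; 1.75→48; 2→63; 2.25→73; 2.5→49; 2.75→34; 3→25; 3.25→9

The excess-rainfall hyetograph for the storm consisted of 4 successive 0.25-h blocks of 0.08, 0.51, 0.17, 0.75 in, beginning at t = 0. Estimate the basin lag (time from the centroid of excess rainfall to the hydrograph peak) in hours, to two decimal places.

t_L ≈ 1.61 h

Centroid of excess rainfall: t_c = Σ P_i·t̄_i / ΣP_i = 0.6382 h (block centres at 0.125, 0.375, 0.625, 0.875 h).
Hydrograph peak occurs at t = 2.25 h, so basin lag t_L = 2.25 − 0.6382 = 1.61 h.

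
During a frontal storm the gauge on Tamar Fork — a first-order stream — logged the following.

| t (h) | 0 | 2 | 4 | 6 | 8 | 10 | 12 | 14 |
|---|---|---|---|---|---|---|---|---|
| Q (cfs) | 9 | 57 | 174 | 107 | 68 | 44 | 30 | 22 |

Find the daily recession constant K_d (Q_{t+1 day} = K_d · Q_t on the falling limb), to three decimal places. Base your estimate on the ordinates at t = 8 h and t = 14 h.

K_d ≈ 0.011

Between t = 8 h and t = 14 h the flow falls from 68 to 22 cfs over 3×2 h = 6 h.
Per-interval ratio K = (22/68)^(1/3) = 0.6865; K_d = K^(24/2) = 0.011.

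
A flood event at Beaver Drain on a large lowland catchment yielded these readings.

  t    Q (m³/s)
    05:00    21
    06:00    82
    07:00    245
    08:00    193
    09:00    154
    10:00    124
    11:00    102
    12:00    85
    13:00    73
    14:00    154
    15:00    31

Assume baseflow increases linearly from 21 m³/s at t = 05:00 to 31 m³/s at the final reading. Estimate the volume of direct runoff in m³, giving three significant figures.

V ≈ 3.52 × 10^6 m³

Direct-runoff ordinates (Q − Q_b): 0.00, 60.00, 222.00, 169.00, 129.00, 98.00, 75.00, 57.00, 44.00, 124.00, 0.00 m³/s.
ΣQ_DR = 978.0 m³/s.
With Δt = 1 h = 3600 s, V = ΣQ_DR · Δt = 978.0 × 3600 = 3.52 × 10^6 m³.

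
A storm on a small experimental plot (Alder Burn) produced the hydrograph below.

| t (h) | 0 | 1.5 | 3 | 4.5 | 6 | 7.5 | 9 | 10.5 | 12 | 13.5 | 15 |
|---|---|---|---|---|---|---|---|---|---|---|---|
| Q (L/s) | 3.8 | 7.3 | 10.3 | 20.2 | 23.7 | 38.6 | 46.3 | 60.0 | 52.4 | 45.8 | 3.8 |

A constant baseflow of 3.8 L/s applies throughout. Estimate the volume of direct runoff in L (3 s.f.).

Direct-runoff ordinates (Q − Q_b): 0.0, 3.5, 6.5, 16.4, 19.9, 34.8, 42.5, 56.2, 48.6, 42.0, 0.0 L/s.
ΣQ_DR = 270.4 L/s.
With Δt = 1.5 h = 5400 s, V = ΣQ_DR · Δt = 270.4 × 5400 = 1.46 × 10^6 L.

V ≈ 1.46 × 10^6 L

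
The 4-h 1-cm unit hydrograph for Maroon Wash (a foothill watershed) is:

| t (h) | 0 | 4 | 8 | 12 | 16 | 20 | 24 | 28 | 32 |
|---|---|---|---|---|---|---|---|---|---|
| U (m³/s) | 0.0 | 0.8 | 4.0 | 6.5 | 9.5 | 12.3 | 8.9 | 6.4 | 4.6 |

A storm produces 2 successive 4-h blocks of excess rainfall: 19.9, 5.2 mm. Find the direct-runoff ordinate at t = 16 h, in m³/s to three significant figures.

By discrete convolution, Q_j = Σ (P_i / 10 mm) · U_{j−i}.
At t = 16 h (j=4): Q = (19.9/10)·9.5 + (5.2/10)·6.5 = 22.3 m³/s.

Q ≈ 22.3 m³/s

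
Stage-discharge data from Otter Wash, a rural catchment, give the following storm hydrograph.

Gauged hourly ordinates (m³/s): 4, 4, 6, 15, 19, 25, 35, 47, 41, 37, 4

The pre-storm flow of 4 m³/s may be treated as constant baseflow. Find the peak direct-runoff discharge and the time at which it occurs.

Subtracting baseflow gives direct-runoff ordinates: 0.0, 0.0, 2.0, 11.0, 15.0, 21.0, 31.0, 43.0, 37.0, 33.0, 0.0 m³/s.
The maximum is 43.0 m³/s, occurring at the reading for t = 7 h.

Q_p = 43.0 m³/s at t = 7 h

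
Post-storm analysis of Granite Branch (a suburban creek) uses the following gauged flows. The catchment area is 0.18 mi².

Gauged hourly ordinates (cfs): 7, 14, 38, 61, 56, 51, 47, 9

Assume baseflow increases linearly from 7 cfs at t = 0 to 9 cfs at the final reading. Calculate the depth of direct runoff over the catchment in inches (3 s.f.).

Direct runoff: 0.00, 6.71, 30.43, 53.14, 47.86, 42.57, 38.29, 0.00 cfs; ΣQ_DR = 219.0 cfs.
V = ΣQ_DR · Δt = 219.0 × 3600 s = 7.884 × 10^5 ft³.
Over A = 0.18 mi², depth = V / A = 1.89 in.

d ≈ 1.89 in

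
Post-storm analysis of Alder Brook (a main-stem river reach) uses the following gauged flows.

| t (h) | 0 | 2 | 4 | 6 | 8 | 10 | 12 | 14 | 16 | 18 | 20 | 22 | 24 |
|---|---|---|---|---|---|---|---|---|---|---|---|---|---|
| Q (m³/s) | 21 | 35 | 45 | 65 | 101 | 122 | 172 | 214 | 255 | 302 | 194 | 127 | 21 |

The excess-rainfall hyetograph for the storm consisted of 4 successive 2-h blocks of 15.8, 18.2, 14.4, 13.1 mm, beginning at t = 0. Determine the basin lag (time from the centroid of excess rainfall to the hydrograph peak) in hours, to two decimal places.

t_L ≈ 14.19 h

Centroid of excess rainfall: t_c = Σ P_i·t̄_i / ΣP_i = 3.8065 h (block centres at 1, 3, 5, 7 h).
Hydrograph peak occurs at t = 18 h, so basin lag t_L = 18 − 3.8065 = 14.19 h.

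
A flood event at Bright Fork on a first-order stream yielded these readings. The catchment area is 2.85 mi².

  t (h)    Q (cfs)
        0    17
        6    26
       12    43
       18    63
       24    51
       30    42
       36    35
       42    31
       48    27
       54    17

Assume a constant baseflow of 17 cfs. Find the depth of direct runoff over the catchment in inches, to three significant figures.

d ≈ 0.594 in

Direct runoff: 0.0, 9.0, 26.0, 46.0, 34.0, 25.0, 18.0, 14.0, 10.0, 0.0 cfs; ΣQ_DR = 182.0 cfs.
V = ΣQ_DR · Δt = 182.0 × 21600 s = 3.931 × 10^6 ft³.
Over A = 2.85 mi², depth = V / A = 0.594 in.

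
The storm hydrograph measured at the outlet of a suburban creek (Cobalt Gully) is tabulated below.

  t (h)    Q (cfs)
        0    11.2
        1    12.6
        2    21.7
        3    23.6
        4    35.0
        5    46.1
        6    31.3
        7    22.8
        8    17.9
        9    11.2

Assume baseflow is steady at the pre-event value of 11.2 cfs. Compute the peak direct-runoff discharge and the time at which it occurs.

Subtracting baseflow gives direct-runoff ordinates: 0.0, 1.4, 10.5, 12.4, 23.8, 34.9, 20.1, 11.6, 6.7, 0.0 cfs.
The maximum is 34.9 cfs, occurring at the reading for t = 5 h.

Q_p = 34.9 cfs at t = 5 h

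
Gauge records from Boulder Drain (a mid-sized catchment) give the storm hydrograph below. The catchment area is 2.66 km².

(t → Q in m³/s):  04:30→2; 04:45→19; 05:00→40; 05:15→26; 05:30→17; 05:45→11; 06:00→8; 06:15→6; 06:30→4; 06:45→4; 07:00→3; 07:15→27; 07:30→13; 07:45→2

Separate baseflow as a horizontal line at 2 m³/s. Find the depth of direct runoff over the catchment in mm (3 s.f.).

d ≈ 52.1 mm

Direct runoff: 0.0, 17.0, 38.0, 24.0, 15.0, 9.0, 6.0, 4.0, 2.0, 2.0, 1.0, 25.0, 11.0, 0.0 m³/s; ΣQ_DR = 154.0 m³/s.
V = ΣQ_DR · Δt = 154.0 × 900 s = 1.386 × 10^5 m³.
Over A = 2.66 km², depth = V / A = 52.1 mm.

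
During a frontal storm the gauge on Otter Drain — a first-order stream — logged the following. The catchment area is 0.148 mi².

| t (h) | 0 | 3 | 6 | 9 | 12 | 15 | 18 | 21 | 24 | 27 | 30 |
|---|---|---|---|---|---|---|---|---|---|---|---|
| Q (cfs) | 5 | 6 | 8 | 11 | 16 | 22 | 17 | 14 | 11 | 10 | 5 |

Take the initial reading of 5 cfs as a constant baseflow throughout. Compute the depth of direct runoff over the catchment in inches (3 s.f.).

d ≈ 2.20 in

Direct runoff: 0.0, 1.0, 3.0, 6.0, 11.0, 17.0, 12.0, 9.0, 6.0, 5.0, 0.0 cfs; ΣQ_DR = 70.00 cfs.
V = ΣQ_DR · Δt = 70.00 × 10800 s = 7.560 × 10^5 ft³.
Over A = 0.148 mi², depth = V / A = 2.20 in.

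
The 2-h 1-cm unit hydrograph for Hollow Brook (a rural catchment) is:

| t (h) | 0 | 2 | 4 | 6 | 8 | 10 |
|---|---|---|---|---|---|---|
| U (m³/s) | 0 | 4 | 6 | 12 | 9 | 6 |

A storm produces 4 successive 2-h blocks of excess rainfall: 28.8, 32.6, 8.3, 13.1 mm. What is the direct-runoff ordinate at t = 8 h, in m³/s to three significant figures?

By discrete convolution, Q_j = Σ (P_i / 10 mm) · U_{j−i}.
At t = 8 h (j=4): Q = (28.8/10)·9 + (32.6/10)·12 + (8.3/10)·6 + (13.1/10)·4 = 75.3 m³/s.

Q ≈ 75.3 m³/s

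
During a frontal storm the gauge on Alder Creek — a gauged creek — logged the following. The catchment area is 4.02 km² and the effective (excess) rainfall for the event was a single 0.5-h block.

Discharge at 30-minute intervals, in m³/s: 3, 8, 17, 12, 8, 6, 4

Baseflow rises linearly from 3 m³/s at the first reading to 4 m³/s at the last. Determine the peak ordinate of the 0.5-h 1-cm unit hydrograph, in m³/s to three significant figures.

U_p ≈ 9.11 m³/s

Direct runoff: 0.00, 4.83, 13.67, 8.50, 4.33, 2.17, 0.00 m³/s; ΣQ_DR = 33.50 m³/s, peak = 13.67 m³/s.
Runoff depth d = ΣQ_DR·Δt / A = 33.50 × 1800 / (4.02 km²) = 15.00 mm.
The 1-cm UH is the DRH scaled by (10 mm)/d, so U_p = 13.67 × 10/15.00 = 9.11 m³/s.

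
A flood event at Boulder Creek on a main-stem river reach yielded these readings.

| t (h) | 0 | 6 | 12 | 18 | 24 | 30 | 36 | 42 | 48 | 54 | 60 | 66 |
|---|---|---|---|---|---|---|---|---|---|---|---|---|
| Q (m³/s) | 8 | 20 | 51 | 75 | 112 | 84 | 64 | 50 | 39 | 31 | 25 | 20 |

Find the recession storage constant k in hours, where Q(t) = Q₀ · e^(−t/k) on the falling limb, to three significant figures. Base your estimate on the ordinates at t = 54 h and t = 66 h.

On the falling limb, Q drops from 31 to 20 m³/s between t = 54 h and t = 66 h (Δt = 12 h).
k = −Δt / ln(Q₂/Q₁) = −12 / ln(20/31) = 27.4 h.

k ≈ 27.4 h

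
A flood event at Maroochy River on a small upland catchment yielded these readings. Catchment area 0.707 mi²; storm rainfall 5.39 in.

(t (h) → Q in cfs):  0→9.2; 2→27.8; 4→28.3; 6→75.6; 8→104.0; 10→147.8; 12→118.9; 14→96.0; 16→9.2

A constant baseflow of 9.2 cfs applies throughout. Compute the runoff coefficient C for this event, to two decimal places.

ΣQ_DR = 534.0 cfs; V = ΣQ_DR·Δt = 3.845 × 10^6 ft³.
Runoff depth d = V / A = 2.341 in.
C = d / P = 2.341 / 5.39 = 0.43.

C ≈ 0.43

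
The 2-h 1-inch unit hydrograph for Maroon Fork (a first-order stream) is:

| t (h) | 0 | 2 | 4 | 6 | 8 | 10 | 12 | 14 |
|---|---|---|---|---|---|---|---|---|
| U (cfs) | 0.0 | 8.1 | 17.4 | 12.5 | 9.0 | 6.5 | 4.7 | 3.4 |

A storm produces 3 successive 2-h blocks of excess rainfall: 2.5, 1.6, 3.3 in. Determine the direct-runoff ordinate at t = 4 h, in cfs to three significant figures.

By discrete convolution, Q_j = Σ (P_i / 1 in) · U_{j−i}.
At t = 4 h (j=2): Q = (2.5/1)·17.4 + (1.6/1)·8.1 + (3.3/1)·0.0 = 56.5 cfs.

Q ≈ 56.5 cfs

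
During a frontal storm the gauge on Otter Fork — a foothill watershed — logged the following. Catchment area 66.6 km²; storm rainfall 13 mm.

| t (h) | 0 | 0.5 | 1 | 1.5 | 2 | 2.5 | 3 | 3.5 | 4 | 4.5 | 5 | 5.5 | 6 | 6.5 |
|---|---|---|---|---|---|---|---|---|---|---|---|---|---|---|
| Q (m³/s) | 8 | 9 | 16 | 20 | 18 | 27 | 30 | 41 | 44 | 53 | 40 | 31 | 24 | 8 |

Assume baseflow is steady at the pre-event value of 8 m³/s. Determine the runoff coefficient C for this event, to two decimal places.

ΣQ_DR = 257.0 m³/s; V = ΣQ_DR·Δt = 4.626 × 10^5 m³.
Runoff depth d = V / A = 6.946 mm.
C = d / P = 6.946 / 13 = 0.53.

C ≈ 0.53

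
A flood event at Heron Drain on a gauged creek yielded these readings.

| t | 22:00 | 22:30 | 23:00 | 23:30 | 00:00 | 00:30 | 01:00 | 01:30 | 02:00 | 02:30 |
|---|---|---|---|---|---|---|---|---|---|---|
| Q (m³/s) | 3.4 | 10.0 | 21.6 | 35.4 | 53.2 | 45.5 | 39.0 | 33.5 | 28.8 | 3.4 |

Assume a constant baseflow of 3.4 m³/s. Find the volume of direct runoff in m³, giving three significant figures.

Direct-runoff ordinates (Q − Q_b): 0.0, 6.6, 18.2, 32.0, 49.8, 42.1, 35.6, 30.1, 25.4, 0.0 m³/s.
ΣQ_DR = 239.8 m³/s.
With Δt = 0.5 h = 1800 s, V = ΣQ_DR · Δt = 239.8 × 1800 = 4.32 × 10^5 m³.

V ≈ 4.32 × 10^5 m³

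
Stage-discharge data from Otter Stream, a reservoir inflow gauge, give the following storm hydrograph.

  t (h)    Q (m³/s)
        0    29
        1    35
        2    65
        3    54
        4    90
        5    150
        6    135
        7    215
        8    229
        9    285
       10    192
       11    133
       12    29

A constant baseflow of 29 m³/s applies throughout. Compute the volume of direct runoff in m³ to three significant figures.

Direct-runoff ordinates (Q − Q_b): 0.0, 6.0, 36.0, 25.0, 61.0, 121.0, 106.0, 186.0, 200.0, 256.0, 163.0, 104.0, 0.0 m³/s.
ΣQ_DR = 1264 m³/s.
With Δt = 1 h = 3600 s, V = ΣQ_DR · Δt = 1264 × 3600 = 4.55 × 10^6 m³.

V ≈ 4.55 × 10^6 m³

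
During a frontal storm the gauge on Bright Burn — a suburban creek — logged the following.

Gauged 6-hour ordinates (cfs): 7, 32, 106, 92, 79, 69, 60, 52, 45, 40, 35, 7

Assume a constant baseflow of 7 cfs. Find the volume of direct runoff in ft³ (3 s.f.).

V ≈ 1.17 × 10^7 ft³

Direct-runoff ordinates (Q − Q_b): 0.0, 25.0, 99.0, 85.0, 72.0, 62.0, 53.0, 45.0, 38.0, 33.0, 28.0, 0.0 cfs.
ΣQ_DR = 540.0 cfs.
With Δt = 6 h = 21600 s, V = ΣQ_DR · Δt = 540.0 × 21600 = 1.17 × 10^7 ft³.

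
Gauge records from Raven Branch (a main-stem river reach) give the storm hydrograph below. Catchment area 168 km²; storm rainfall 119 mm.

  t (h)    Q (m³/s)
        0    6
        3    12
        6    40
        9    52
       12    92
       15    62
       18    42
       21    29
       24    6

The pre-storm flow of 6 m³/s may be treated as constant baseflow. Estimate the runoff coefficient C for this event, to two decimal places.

C ≈ 0.16

ΣQ_DR = 287.0 m³/s; V = ΣQ_DR·Δt = 3.100 × 10^6 m³.
Runoff depth d = V / A = 18.45 mm.
C = d / P = 18.45 / 119 = 0.16.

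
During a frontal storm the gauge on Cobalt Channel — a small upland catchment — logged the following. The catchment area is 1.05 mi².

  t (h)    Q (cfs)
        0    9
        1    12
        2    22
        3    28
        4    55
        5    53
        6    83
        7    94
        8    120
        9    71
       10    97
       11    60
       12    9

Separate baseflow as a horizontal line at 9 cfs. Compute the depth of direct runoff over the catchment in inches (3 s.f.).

Direct runoff: 0.0, 3.0, 13.0, 19.0, 46.0, 44.0, 74.0, 85.0, 111.0, 62.0, 88.0, 51.0, 0.0 cfs; ΣQ_DR = 596.0 cfs.
V = ΣQ_DR · Δt = 596.0 × 3600 s = 2.146 × 10^6 ft³.
Over A = 1.05 mi², depth = V / A = 0.880 in.

d ≈ 0.880 in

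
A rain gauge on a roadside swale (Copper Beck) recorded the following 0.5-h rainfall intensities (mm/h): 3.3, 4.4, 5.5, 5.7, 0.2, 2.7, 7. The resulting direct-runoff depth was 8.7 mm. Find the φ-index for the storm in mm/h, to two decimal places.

Only the 6 blocks with intensity above φ contribute runoff: 3.3, 4.4, 5.5, 5.7, 2.7, 7 mm/h.
Σ(I−φ)·Δt = d  ⇒  (3.3+4.4+5.5+5.7+2.7+7 − 6φ)·0.5 = 8.7
φ = (28.60 − 8.7/0.5) / 6 = 1.87 mm/h.

φ ≈ 1.87 mm/h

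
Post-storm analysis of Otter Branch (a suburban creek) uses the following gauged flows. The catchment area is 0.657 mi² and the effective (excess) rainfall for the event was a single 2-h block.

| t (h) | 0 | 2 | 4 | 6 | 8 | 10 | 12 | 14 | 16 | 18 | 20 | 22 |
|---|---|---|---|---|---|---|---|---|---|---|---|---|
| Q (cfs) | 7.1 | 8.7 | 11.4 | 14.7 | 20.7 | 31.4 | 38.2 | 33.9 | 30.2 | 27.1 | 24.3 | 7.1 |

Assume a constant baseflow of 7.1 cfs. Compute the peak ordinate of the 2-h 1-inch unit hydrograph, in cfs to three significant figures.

U_p ≈ 38.9 cfs

Direct runoff: 0.0, 1.6, 4.3, 7.6, 13.6, 24.3, 31.1, 26.8, 23.1, 20.0, 17.2, 0.0 cfs; ΣQ_DR = 169.6 cfs, peak = 31.1 cfs.
Runoff depth d = ΣQ_DR·Δt / A = 169.6 × 7200 / (0.657 mi²) = 0.8000 in.
The 1-inch UH is the DRH scaled by (1 in)/d, so U_p = 31.1 × 1/0.8000 = 38.9 cfs.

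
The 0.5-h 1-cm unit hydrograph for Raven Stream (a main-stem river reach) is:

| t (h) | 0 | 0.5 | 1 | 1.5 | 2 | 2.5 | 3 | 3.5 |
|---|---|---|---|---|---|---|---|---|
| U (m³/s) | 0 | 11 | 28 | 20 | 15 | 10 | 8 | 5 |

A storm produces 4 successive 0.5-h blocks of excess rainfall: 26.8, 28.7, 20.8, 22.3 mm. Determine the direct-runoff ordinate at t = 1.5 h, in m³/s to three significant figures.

Q ≈ 157 m³/s

By discrete convolution, Q_j = Σ (P_i / 10 mm) · U_{j−i}.
At t = 1.5 h (j=3): Q = (26.8/10)·20 + (28.7/10)·28 + (20.8/10)·11 + (22.3/10)·0 = 157 m³/s.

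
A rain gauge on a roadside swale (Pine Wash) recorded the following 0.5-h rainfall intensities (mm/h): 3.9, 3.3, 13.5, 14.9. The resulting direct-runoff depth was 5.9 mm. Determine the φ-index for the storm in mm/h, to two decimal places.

φ ≈ 8.30 mm/h

Only the 2 blocks with intensity above φ contribute runoff: 13.5, 14.9 mm/h.
Σ(I−φ)·Δt = d  ⇒  (13.5+14.9 − 2φ)·0.5 = 5.9
φ = (28.40 − 5.9/0.5) / 2 = 8.30 mm/h.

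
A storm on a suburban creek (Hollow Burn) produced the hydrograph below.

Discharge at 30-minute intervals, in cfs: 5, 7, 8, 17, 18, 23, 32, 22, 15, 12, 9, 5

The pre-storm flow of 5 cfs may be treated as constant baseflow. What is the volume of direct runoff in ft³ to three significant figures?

Direct-runoff ordinates (Q − Q_b): 0.0, 2.0, 3.0, 12.0, 13.0, 18.0, 27.0, 17.0, 10.0, 7.0, 4.0, 0.0 cfs.
ΣQ_DR = 113.0 cfs.
With Δt = 0.5 h = 1800 s, V = ΣQ_DR · Δt = 113.0 × 1800 = 2.03 × 10^5 ft³.

V ≈ 2.03 × 10^5 ft³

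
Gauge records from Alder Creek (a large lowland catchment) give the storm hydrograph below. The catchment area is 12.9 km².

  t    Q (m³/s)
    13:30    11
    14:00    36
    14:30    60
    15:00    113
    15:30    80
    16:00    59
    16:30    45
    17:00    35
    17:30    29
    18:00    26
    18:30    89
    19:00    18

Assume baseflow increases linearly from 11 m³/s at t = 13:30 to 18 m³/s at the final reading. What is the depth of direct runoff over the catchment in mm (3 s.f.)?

d ≈ 59.6 mm

Direct runoff: 0.00, 24.36, 47.73, 100.09, 66.45, 44.82, 30.18, 19.55, 12.91, 9.27, 71.64, 0.00 m³/s; ΣQ_DR = 427.0 m³/s.
V = ΣQ_DR · Δt = 427.0 × 1800 s = 7.686 × 10^5 m³.
Over A = 12.9 km², depth = V / A = 59.6 mm.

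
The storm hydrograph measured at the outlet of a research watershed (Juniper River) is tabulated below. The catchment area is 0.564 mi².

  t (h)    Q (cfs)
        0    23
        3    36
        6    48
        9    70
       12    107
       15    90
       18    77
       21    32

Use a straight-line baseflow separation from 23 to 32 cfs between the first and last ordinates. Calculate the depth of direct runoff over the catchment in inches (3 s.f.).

Direct runoff: 0.00, 11.71, 22.43, 43.14, 78.86, 60.57, 46.29, 0.00 cfs; ΣQ_DR = 263.0 cfs.
V = ΣQ_DR · Δt = 263.0 × 10800 s = 2.840 × 10^6 ft³.
Over A = 0.564 mi², depth = V / A = 2.17 in.

d ≈ 2.17 in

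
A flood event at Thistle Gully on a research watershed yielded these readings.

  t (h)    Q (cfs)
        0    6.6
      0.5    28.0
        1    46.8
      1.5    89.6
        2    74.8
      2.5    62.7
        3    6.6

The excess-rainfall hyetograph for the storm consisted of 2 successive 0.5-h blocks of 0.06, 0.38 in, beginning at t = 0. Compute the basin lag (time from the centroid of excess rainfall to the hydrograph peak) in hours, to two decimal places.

Centroid of excess rainfall: t_c = Σ P_i·t̄_i / ΣP_i = 0.6818 h (block centres at 0.25, 0.75 h).
Hydrograph peak occurs at t = 1.5 h, so basin lag t_L = 1.5 − 0.6818 = 0.82 h.

t_L ≈ 0.82 h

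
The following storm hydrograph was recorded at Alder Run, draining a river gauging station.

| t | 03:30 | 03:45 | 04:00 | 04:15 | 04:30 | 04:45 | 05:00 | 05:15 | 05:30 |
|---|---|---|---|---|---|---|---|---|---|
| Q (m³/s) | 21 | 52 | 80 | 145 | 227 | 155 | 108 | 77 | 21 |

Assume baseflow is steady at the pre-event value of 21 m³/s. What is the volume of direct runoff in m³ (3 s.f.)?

V ≈ 6.27 × 10^5 m³

Direct-runoff ordinates (Q − Q_b): 0.0, 31.0, 59.0, 124.0, 206.0, 134.0, 87.0, 56.0, 0.0 m³/s.
ΣQ_DR = 697.0 m³/s.
With Δt = 0.25 h = 900 s, V = ΣQ_DR · Δt = 697.0 × 900 = 6.27 × 10^5 m³.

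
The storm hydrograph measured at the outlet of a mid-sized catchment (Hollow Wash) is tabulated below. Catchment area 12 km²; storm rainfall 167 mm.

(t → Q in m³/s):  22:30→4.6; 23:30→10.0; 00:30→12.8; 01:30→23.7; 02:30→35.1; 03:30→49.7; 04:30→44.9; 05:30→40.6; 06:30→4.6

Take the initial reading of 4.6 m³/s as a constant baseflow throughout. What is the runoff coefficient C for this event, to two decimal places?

ΣQ_DR = 184.6 m³/s; V = ΣQ_DR·Δt = 6.646 × 10^5 m³.
Runoff depth d = V / A = 55.38 mm.
C = d / P = 55.38 / 167 = 0.33.

C ≈ 0.33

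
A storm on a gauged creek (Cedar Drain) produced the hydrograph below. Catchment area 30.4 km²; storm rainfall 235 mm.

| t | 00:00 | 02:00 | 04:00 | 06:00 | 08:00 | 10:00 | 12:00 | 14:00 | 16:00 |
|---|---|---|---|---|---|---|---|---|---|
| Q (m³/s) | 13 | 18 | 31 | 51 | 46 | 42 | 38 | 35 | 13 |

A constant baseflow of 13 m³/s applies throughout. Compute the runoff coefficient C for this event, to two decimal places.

ΣQ_DR = 170.0 m³/s; V = ΣQ_DR·Δt = 1.224 × 10^6 m³.
Runoff depth d = V / A = 40.26 mm.
C = d / P = 40.26 / 235 = 0.17.

C ≈ 0.17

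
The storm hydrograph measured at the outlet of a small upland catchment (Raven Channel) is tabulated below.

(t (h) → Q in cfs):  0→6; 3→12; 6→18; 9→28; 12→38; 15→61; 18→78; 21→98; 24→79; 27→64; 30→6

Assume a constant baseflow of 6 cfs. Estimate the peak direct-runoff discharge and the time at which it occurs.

Subtracting baseflow gives direct-runoff ordinates: 0.0, 6.0, 12.0, 22.0, 32.0, 55.0, 72.0, 92.0, 73.0, 58.0, 0.0 cfs.
The maximum is 92.0 cfs, occurring at the reading for t = 21 h.

Q_p = 92.0 cfs at t = 21 h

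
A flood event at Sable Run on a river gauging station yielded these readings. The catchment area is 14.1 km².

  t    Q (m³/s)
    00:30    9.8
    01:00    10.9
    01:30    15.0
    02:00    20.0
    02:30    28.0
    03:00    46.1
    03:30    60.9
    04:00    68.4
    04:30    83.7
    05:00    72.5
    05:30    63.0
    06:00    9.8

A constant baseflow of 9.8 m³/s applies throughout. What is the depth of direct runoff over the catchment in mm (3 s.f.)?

Direct runoff: 0.0, 1.1, 5.2, 10.2, 18.2, 36.3, 51.1, 58.6, 73.9, 62.7, 53.2, 0.0 m³/s; ΣQ_DR = 370.5 m³/s.
V = ΣQ_DR · Δt = 370.5 × 1800 s = 6.669 × 10^5 m³.
Over A = 14.1 km², depth = V / A = 47.3 mm.

d ≈ 47.3 mm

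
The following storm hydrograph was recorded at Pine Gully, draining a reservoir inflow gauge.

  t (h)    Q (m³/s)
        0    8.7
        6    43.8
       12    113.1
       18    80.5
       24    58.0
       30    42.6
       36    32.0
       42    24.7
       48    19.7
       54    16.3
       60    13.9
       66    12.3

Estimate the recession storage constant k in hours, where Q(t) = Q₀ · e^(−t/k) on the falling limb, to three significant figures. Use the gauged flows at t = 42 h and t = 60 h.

k ≈ 31.3 h

On the falling limb, Q drops from 24.7 to 13.9 m³/s between t = 42 h and t = 60 h (Δt = 18 h).
k = −Δt / ln(Q₂/Q₁) = −18 / ln(13.9/24.7) = 31.3 h.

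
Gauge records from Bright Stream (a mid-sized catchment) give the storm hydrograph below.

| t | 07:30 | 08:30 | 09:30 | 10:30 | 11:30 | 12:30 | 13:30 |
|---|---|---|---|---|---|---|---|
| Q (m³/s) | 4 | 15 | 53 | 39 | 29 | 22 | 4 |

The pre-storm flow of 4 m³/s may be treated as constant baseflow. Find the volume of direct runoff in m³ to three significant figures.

Direct-runoff ordinates (Q − Q_b): 0.0, 11.0, 49.0, 35.0, 25.0, 18.0, 0.0 m³/s.
ΣQ_DR = 138.0 m³/s.
With Δt = 1 h = 3600 s, V = ΣQ_DR · Δt = 138.0 × 3600 = 4.97 × 10^5 m³.

V ≈ 4.97 × 10^5 m³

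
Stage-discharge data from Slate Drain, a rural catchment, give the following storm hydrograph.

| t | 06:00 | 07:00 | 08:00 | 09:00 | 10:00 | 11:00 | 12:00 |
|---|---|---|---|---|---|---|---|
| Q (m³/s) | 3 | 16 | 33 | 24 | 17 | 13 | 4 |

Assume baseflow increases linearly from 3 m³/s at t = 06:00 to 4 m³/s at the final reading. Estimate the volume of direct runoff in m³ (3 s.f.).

Direct-runoff ordinates (Q − Q_b): 0.00, 12.83, 29.67, 20.50, 13.33, 9.17, 0.00 m³/s.
ΣQ_DR = 85.50 m³/s.
With Δt = 1 h = 3600 s, V = ΣQ_DR · Δt = 85.50 × 3600 = 3.08 × 10^5 m³.

V ≈ 3.08 × 10^5 m³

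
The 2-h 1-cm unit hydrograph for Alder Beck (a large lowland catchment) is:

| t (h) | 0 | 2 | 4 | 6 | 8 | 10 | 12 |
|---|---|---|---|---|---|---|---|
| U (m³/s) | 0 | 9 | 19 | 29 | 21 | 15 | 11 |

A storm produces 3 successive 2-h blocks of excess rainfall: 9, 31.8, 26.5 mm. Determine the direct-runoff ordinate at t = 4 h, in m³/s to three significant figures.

By discrete convolution, Q_j = Σ (P_i / 10 mm) · U_{j−i}.
At t = 4 h (j=2): Q = (9/10)·19 + (31.8/10)·9 + (26.5/10)·0 = 45.7 m³/s.

Q ≈ 45.7 m³/s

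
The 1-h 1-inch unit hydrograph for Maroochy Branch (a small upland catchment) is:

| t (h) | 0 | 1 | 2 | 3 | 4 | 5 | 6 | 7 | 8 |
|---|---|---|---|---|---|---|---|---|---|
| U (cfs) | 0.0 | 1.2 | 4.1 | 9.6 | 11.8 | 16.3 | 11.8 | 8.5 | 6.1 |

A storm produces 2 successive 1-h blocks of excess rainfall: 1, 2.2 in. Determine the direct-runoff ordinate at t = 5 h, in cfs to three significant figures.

Q ≈ 42.3 cfs

By discrete convolution, Q_j = Σ (P_i / 1 in) · U_{j−i}.
At t = 5 h (j=5): Q = (1/1)·16.3 + (2.2/1)·11.8 = 42.3 cfs.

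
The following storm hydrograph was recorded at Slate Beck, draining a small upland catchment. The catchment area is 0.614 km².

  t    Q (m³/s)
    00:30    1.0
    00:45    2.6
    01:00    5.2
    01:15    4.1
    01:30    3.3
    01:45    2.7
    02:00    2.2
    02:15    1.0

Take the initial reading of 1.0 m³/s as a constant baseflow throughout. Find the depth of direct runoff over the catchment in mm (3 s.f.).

d ≈ 20.7 mm

Direct runoff: 0.0, 1.6, 4.2, 3.1, 2.3, 1.7, 1.2, 0.0 m³/s; ΣQ_DR = 14.10 m³/s.
V = ΣQ_DR · Δt = 14.10 × 900 s = 12690 m³.
Over A = 0.614 km², depth = V / A = 20.7 mm.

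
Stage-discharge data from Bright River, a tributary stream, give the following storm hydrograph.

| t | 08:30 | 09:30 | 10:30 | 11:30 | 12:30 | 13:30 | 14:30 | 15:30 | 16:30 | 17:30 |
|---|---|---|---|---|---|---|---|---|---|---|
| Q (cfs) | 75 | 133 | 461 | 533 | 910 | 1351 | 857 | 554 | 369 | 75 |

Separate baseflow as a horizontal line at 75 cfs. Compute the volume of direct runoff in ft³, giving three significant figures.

Direct-runoff ordinates (Q − Q_b): 0.0, 58.0, 386.0, 458.0, 835.0, 1276.0, 782.0, 479.0, 294.0, 0.0 cfs.
ΣQ_DR = 4568 cfs.
With Δt = 1 h = 3600 s, V = ΣQ_DR · Δt = 4568 × 3600 = 1.64 × 10^7 ft³.

V ≈ 1.64 × 10^7 ft³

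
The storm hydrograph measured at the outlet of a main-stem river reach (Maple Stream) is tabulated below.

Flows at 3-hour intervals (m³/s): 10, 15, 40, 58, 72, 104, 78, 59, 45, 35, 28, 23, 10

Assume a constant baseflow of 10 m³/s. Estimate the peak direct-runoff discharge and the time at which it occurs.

Q_p = 94.0 m³/s at t = 15 h

Subtracting baseflow gives direct-runoff ordinates: 0.0, 5.0, 30.0, 48.0, 62.0, 94.0, 68.0, 49.0, 35.0, 25.0, 18.0, 13.0, 0.0 m³/s.
The maximum is 94.0 m³/s, occurring at the reading for t = 15 h.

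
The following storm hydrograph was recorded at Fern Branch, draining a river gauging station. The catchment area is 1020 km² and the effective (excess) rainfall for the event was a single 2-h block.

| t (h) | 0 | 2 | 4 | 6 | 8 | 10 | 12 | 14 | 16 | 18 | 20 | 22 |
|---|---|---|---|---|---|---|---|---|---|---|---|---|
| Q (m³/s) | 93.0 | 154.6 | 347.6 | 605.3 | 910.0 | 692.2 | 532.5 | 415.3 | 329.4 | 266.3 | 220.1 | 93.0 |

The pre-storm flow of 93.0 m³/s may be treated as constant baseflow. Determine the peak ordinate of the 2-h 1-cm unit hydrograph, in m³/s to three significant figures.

U_p ≈ 327 m³/s

Direct runoff: 0.0, 61.6, 254.6, 512.3, 817.0, 599.2, 439.5, 322.3, 236.4, 173.3, 127.1, 0.0 m³/s; ΣQ_DR = 3543 m³/s, peak = 817.0 m³/s.
Runoff depth d = ΣQ_DR·Δt / A = 3543 × 7200 / (1020 km²) = 25.01 mm.
The 1-cm UH is the DRH scaled by (10 mm)/d, so U_p = 817.0 × 10/25.01 = 327 m³/s.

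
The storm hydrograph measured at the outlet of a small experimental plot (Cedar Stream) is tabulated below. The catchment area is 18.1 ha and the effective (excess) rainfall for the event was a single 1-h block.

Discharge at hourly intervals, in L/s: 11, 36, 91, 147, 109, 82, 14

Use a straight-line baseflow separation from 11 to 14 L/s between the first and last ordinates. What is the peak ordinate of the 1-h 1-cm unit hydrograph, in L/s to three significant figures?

U_p ≈ 168 L/s

Direct runoff: 0.00, 24.50, 79.00, 134.50, 96.00, 68.50, 0.00 L/s; ΣQ_DR = 402.5 L/s, peak = 134.50 L/s.
Runoff depth d = ΣQ_DR·Δt / A = 402.5 × 3600 / (18.1 ha) = 8.006 mm.
The 1-cm UH is the DRH scaled by (10 mm)/d, so U_p = 134.50 × 10/8.006 = 168 L/s.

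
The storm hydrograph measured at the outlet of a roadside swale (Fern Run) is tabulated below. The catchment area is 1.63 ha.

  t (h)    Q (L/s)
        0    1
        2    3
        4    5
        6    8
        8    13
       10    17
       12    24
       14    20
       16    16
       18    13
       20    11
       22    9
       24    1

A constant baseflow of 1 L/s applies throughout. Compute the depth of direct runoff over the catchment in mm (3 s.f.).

d ≈ 56.5 mm

Direct runoff: 0.0, 2.0, 4.0, 7.0, 12.0, 16.0, 23.0, 19.0, 15.0, 12.0, 10.0, 8.0, 0.0 L/s; ΣQ_DR = 128.0 L/s.
V = ΣQ_DR · Δt = 128.0 × 7200 s = 9.216 × 10^5 L.
Over A = 1.63 ha, depth = V / A = 56.5 mm.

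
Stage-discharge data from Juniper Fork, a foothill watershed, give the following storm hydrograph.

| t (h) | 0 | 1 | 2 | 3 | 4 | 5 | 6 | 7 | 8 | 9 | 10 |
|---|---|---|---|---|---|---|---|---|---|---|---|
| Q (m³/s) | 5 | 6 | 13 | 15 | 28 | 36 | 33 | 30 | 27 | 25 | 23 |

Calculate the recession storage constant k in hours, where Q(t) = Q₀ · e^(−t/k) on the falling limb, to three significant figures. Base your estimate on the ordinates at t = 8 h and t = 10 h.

On the falling limb, Q drops from 27 to 23 m³/s between t = 8 h and t = 10 h (Δt = 2 h).
k = −Δt / ln(Q₂/Q₁) = −2 / ln(23/27) = 12.5 h.

k ≈ 12.5 h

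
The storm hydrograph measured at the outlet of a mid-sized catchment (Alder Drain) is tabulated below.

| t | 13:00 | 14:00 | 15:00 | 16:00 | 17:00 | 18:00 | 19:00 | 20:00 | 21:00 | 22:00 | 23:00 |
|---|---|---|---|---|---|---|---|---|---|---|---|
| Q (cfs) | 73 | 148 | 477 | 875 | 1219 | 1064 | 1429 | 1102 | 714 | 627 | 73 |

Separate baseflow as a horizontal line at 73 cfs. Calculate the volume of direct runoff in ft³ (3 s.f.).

Direct-runoff ordinates (Q − Q_b): 0.0, 75.0, 404.0, 802.0, 1146.0, 991.0, 1356.0, 1029.0, 641.0, 554.0, 0.0 cfs.
ΣQ_DR = 6998 cfs.
With Δt = 1 h = 3600 s, V = ΣQ_DR · Δt = 6998 × 3600 = 2.52 × 10^7 ft³.

V ≈ 2.52 × 10^7 ft³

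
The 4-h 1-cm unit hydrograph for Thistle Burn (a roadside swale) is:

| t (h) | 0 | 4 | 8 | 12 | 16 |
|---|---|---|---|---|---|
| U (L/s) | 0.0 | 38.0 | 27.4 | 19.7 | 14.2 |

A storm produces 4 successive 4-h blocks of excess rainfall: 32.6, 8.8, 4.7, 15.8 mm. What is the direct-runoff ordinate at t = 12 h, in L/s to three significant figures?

Q ≈ 106 L/s

By discrete convolution, Q_j = Σ (P_i / 10 mm) · U_{j−i}.
At t = 12 h (j=3): Q = (32.6/10)·19.7 + (8.8/10)·27.4 + (4.7/10)·38.0 + (15.8/10)·0.0 = 106 L/s.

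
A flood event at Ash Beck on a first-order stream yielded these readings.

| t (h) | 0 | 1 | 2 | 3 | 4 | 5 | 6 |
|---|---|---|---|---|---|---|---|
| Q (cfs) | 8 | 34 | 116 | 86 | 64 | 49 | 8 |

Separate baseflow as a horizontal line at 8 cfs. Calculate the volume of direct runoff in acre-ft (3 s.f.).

V ≈ 25.5 acre-ft

Direct-runoff ordinates (Q − Q_b): 0.0, 26.0, 108.0, 78.0, 56.0, 41.0, 0.0 cfs.
ΣQ_DR = 309.0 cfs.
With Δt = 1 h = 3600 s, V = ΣQ_DR · Δt = 309.0 × 3600 = 1.11 × 10^6 ft³ = 25.5 acre-ft.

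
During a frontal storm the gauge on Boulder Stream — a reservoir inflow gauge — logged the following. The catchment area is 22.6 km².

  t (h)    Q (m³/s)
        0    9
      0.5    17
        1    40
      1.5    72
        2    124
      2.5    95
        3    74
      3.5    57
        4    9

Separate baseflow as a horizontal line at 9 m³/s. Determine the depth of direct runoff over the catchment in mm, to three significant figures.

Direct runoff: 0.0, 8.0, 31.0, 63.0, 115.0, 86.0, 65.0, 48.0, 0.0 m³/s; ΣQ_DR = 416.0 m³/s.
V = ΣQ_DR · Δt = 416.0 × 1800 s = 7.488 × 10^5 m³.
Over A = 22.6 km², depth = V / A = 33.1 mm.

d ≈ 33.1 mm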